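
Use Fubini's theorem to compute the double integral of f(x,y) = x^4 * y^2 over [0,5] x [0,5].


By Fubini's theorem, the double integral factors as a product of single integrals:
Step 1: integral_0^5 x^4 dx = [x^5/5] from 0 to 5
     = 5^5/5 = 625
Step 2: integral_0^5 y^2 dy = [y^3/3] from 0 to 5
     = 5^3/3 = 41.666667
Step 3: Double integral = 625 * 41.666667 = 26041.666667


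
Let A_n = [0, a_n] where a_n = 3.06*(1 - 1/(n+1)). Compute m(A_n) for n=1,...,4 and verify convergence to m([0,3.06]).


By continuity of measure from below: if A_n increases to A, then m(A_n) -> m(A).
Here A = [0, 3.06], so m(A) = 3.06
Step 1: a_1 = 3.06*(1 - 1/2) = 1.53, m(A_1) = 1.53
Step 2: a_2 = 3.06*(1 - 1/3) = 2.04, m(A_2) = 2.04
Step 3: a_3 = 3.06*(1 - 1/4) = 2.295, m(A_3) = 2.295
Step 4: a_4 = 3.06*(1 - 1/5) = 2.448, m(A_4) = 2.448
Limit: m(A_n) -> m([0,3.06]) = 3.06


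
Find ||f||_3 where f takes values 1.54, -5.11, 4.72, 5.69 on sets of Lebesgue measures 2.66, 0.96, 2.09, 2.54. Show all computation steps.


Step 1: Compute |f_i|^3 for each value:
  |1.54|^3 = 3.652264
  |-5.11|^3 = 133.432831
  |4.72|^3 = 105.154048
  |5.69|^3 = 184.220009
Step 2: Multiply by measures and sum:
  3.652264 * 2.66 = 9.715022
  133.432831 * 0.96 = 128.095518
  105.154048 * 2.09 = 219.77196
  184.220009 * 2.54 = 467.918823
Sum = 9.715022 + 128.095518 + 219.77196 + 467.918823 = 825.501323
Step 3: Take the p-th root:
||f||_3 = (825.501323)^(1/3) = 9.380787


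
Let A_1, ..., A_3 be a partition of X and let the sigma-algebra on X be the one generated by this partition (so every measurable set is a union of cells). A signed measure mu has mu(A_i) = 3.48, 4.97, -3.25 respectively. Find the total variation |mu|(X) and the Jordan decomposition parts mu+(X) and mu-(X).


Step 1: Every measurable set is a union of atoms (the cells / points), so a Hahn decomposition is
  obtained by grouping atoms by sign: P = union of atoms with mu > 0, N = union of the remaining atoms.
  Atoms in P (indices): 1, 2;  atoms in N (indices): 3
  Positive values: 3.48, 4.97
  Negative values: -3.25
Step 2: mu+(X) = mu(P) = sum of positive atom values = 8.45
Step 3: mu-(X) = -mu(N) = sum of |negative atom values| = 3.25
Step 4: |mu|(X) = mu+(X) + mu-(X) = 8.45 + 3.25 = 11.7


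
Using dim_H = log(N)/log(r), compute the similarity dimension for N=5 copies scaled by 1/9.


For a self-similar set with N copies scaled by 1/r:
dim_H = log(N)/log(r) = log(5)/log(9)
= 1.609438/2.197225
= 0.732487


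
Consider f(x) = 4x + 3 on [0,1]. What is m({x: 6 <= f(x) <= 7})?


f^(-1)([6, 7]) = {x : 6 <= 4x + 3 <= 7}
Solving: (6 - 3)/4 <= x <= (7 - 3)/4
= [0.75, 1]
Intersecting with [0,1]: [0.75, 1]
Measure = 1 - 0.75 = 0.25


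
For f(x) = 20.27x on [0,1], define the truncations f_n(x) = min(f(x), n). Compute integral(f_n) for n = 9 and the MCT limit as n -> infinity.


f(x) = 20.27x on [0,1]; f_n(x) = min(20.27x, n). At n = 9:
Step 1: f(x) reaches 9 at x = 9/20.27 = 0.444006
Step 2: integral(f_9) = integral(20.27x, 0, 0.444006) + integral(9, 0.444006, 1)
       = 20.27*0.444006^2/2 + 9*(1 - 0.444006)
       = 1.998027 + 5.003947
       = 7.001973
Step 3: As n -> infinity, f_n increases to f, so by MCT integral(f_n) -> integral(f) = 20.27/2 = 10.135.
Convergence: integral(f_9) = 7.001973 -> 10.135 as n -> infinity


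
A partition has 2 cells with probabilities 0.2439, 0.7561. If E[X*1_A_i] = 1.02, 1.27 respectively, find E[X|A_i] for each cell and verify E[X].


For each cell A_i: E[X|A_i] = E[X*1_A_i] / P(A_i)
Step 1: E[X|A_1] = 1.02 / 0.2439 = 4.182042
Step 2: E[X|A_2] = 1.27 / 0.7561 = 1.679672
Verification: E[X] = sum E[X*1_A_i] = 1.02 + 1.27 = 2.29


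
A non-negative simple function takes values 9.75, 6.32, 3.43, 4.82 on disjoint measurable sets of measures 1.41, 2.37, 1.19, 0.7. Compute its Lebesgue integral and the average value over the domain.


Step 1: Integral = sum(value_i * measure_i)
= 9.75*1.41 + 6.32*2.37 + 3.43*1.19 + 4.82*0.7
= 13.7475 + 14.9784 + 4.0817 + 3.374
= 36.1816
Step 2: Total measure of domain = 1.41 + 2.37 + 1.19 + 0.7 = 5.67
Step 3: Average value = 36.1816 / 5.67 = 6.381235


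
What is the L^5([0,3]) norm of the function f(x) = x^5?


Step 1: ||f||_5 = (integral_0^3 |x^5|^5 dx)^(1/5)
     = (integral_0^3 x^25 dx)^(1/5)
Step 2: integral_0^3 x^25 dx = [x^26/(26)] from 0 to 3 = 3^26/26
     = 2541865828329/26 = 9.776407e+10
Step 3: ||f||_5 = (9.776407e+10)^(1/5) = 157.774152


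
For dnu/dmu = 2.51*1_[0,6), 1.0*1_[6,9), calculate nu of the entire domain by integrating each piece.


Integrate each piece of the Radon-Nikodym derivative:
Step 1: integral_0^6 2.51 dx = 2.51*(6-0) = 2.51*6 = 15.06
Step 2: integral_6^9 1.0 dx = 1.0*(9-6) = 1.0*3 = 3
Total: 15.06 + 3 = 18.06


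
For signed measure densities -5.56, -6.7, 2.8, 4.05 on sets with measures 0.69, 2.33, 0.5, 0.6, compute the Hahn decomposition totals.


Step 1: Compute signed measure on each set:
  Set 1: -5.56 * 0.69 = -3.8364
  Set 2: -6.7 * 2.33 = -15.611
  Set 3: 2.8 * 0.5 = 1.4
  Set 4: 4.05 * 0.6 = 2.43
Step 2: Total signed measure = (-3.8364) + (-15.611) + (1.4) + (2.43)
     = -15.6174
Step 3: Positive part mu+(X) = sum of positive contributions = 3.83
Step 4: Negative part mu-(X) = |sum of negative contributions| = 19.4474


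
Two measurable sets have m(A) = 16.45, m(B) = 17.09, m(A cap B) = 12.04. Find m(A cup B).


By inclusion-exclusion: m(A u B) = m(A) + m(B) - m(A n B)
= 16.45 + 17.09 - 12.04
= 21.5


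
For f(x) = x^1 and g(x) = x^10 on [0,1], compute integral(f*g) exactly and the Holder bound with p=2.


Step 1: Exact integral of f*g = integral(x^11, 0, 1) = 1/12
     = 0.083333
Step 2: Holder bound with p=2, q=2:
  ||f||_p = (integral x^2 dx)^(1/2) = (1/3)^(1/2) = 0.57735
  ||g||_q = (integral x^20 dx)^(1/2) = (1/21)^(1/2) = 0.218218
Step 3: Holder bound = ||f||_p * ||g||_q = 0.57735 * 0.218218 = 0.125988
Verification: 0.083333 <= 0.125988 (Holder holds)


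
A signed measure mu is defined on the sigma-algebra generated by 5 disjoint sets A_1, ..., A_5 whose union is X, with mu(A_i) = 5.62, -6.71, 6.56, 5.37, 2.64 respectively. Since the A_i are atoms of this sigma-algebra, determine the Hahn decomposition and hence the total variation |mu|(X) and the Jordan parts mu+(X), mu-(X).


Step 1: Every measurable set is a union of atoms (the cells / points), so a Hahn decomposition is
  obtained by grouping atoms by sign: P = union of atoms with mu > 0, N = union of the remaining atoms.
  Atoms in P (indices): 1, 3, 4, 5;  atoms in N (indices): 2
  Positive values: 5.62, 6.56, 5.37, 2.64
  Negative values: -6.71
Step 2: mu+(X) = mu(P) = sum of positive atom values = 20.19
Step 3: mu-(X) = -mu(N) = sum of |negative atom values| = 6.71
Step 4: |mu|(X) = mu+(X) + mu-(X) = 20.19 + 6.71 = 26.9


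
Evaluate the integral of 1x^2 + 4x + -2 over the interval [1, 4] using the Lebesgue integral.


The Lebesgue integral of a Riemann-integrable function agrees with the Riemann integral.
Antiderivative F(x) = (1/3)x^3 + (4/2)x^2 + -2x
F(4) = (1/3)*4^3 + (4/2)*4^2 + -2*4
     = (1/3)*64 + (4/2)*16 + -2*4
     = 21.333333 + 32 + -8
     = 45.333333
F(1) = 0.333333
Integral = F(4) - F(1) = 45.333333 - 0.333333 = 45


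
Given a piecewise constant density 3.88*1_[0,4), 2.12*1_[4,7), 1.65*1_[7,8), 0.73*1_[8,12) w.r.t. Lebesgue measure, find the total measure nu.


Integrate each piece of the Radon-Nikodym derivative:
Step 1: integral_0^4 3.88 dx = 3.88*(4-0) = 3.88*4 = 15.52
Step 2: integral_4^7 2.12 dx = 2.12*(7-4) = 2.12*3 = 6.36
Step 3: integral_7^8 1.65 dx = 1.65*(8-7) = 1.65*1 = 1.65
Step 4: integral_8^12 0.73 dx = 0.73*(12-8) = 0.73*4 = 2.92
Total: 15.52 + 6.36 + 1.65 + 2.92 = 26.45


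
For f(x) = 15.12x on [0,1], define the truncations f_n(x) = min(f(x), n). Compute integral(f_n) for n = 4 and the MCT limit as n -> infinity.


f(x) = 15.12x on [0,1]; f_n(x) = min(15.12x, n). At n = 4:
Step 1: f(x) reaches 4 at x = 4/15.12 = 0.26455
Step 2: integral(f_4) = integral(15.12x, 0, 0.26455) + integral(4, 0.26455, 1)
       = 15.12*0.26455^2/2 + 4*(1 - 0.26455)
       = 0.529101 + 2.941799
       = 3.470899
Step 3: As n -> infinity, f_n increases to f, so by MCT integral(f_n) -> integral(f) = 15.12/2 = 7.56.
Convergence: integral(f_4) = 3.470899 -> 7.56 as n -> infinity


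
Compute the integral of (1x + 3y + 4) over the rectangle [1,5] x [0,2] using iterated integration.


By Fubini, integrate in x first, then y.
Step 1: Fix y, integrate over x in [1,5]:
  integral(1x + 3y + 4, x=1..5)
  = 1*(5^2 - 1^2)/2 + (3y + 4)*(5 - 1)
  = 12 + (3y + 4)*4
  = 12 + 12y + 16
  = 28 + 12y
Step 2: Integrate over y in [0,2]:
  integral(28 + 12y, y=0..2)
  = 28*2 + 12*(2^2 - 0^2)/2
  = 56 + 24
  = 80


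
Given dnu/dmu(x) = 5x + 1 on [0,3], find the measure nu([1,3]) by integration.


nu(A) = integral_A (dnu/dmu) dmu = integral_1^3 (5x + 1) dx
Step 1: Antiderivative F(x) = (5/2)x^2 + 1x
Step 2: F(3) = (5/2)*3^2 + 1*3 = 22.5 + 3 = 25.5
Step 3: F(1) = (5/2)*1^2 + 1*1 = 2.5 + 1 = 3.5
Step 4: nu([1,3]) = F(3) - F(1) = 25.5 - 3.5 = 22


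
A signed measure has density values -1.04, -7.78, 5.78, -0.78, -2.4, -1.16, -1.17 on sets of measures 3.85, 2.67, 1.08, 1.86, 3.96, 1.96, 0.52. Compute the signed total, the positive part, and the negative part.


Step 1: Compute signed measure on each set:
  Set 1: -1.04 * 3.85 = -4.004
  Set 2: -7.78 * 2.67 = -20.7726
  Set 3: 5.78 * 1.08 = 6.2424
  Set 4: -0.78 * 1.86 = -1.4508
  Set 5: -2.4 * 3.96 = -9.504
  Set 6: -1.16 * 1.96 = -2.2736
  Set 7: -1.17 * 0.52 = -0.6084
Step 2: Total signed measure = (-4.004) + (-20.7726) + (6.2424) + (-1.4508) + (-9.504) + (-2.2736) + (-0.6084)
     = -32.371
Step 3: Positive part mu+(X) = sum of positive contributions = 6.2424
Step 4: Negative part mu-(X) = |sum of negative contributions| = 38.6134


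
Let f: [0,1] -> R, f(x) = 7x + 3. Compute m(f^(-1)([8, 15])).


f^(-1)([8, 15]) = {x : 8 <= 7x + 3 <= 15}
Solving: (8 - 3)/7 <= x <= (15 - 3)/7
= [0.714286, 1.714286]
Intersecting with [0,1]: [0.714286, 1]
Measure = 1 - 0.714286 = 0.285714


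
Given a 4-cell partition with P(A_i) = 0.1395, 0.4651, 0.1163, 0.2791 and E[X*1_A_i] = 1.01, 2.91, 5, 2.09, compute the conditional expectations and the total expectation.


For each cell A_i: E[X|A_i] = E[X*1_A_i] / P(A_i)
Step 1: E[X|A_1] = 1.01 / 0.1395 = 7.240143
Step 2: E[X|A_2] = 2.91 / 0.4651 = 6.256719
Step 3: E[X|A_3] = 5 / 0.1163 = 42.992261
Step 4: E[X|A_4] = 2.09 / 0.2791 = 7.488355
Verification: E[X] = sum E[X*1_A_i] = 1.01 + 2.91 + 5 + 2.09 = 11.01


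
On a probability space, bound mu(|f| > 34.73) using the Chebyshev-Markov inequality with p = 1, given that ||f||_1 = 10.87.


Chebyshev/Markov inequality: mu(|f| > eps) <= (||f||_p / eps)^p
Step 1: ||f||_1 / eps = 10.87 / 34.73 = 0.312986
Step 2: Raise to power p = 1:
  (0.312986)^1 = 0.312986
Step 3: Therefore mu(|f| > 34.73) <= 0.312986


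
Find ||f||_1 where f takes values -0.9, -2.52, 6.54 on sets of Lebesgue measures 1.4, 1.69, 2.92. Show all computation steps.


Step 1: Compute |f_i|^1 for each value:
  |-0.9|^1 = 0.9
  |-2.52|^1 = 2.52
  |6.54|^1 = 6.54
Step 2: Multiply by measures and sum:
  0.9 * 1.4 = 1.26
  2.52 * 1.69 = 4.2588
  6.54 * 2.92 = 19.0968
Sum = 1.26 + 4.2588 + 19.0968 = 24.6156
Step 3: Take the p-th root:
||f||_1 = (24.6156)^(1/1) = 24.6156


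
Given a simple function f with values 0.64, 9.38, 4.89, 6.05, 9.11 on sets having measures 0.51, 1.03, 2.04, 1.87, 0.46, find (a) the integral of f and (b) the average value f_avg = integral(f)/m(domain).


Step 1: Integral = sum(value_i * measure_i)
= 0.64*0.51 + 9.38*1.03 + 4.89*2.04 + 6.05*1.87 + 9.11*0.46
= 0.3264 + 9.6614 + 9.9756 + 11.3135 + 4.1906
= 35.4675
Step 2: Total measure of domain = 0.51 + 1.03 + 2.04 + 1.87 + 0.46 = 5.91
Step 3: Average value = 35.4675 / 5.91 = 6.001269


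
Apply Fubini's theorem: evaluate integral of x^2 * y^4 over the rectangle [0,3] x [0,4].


By Fubini's theorem, the double integral factors as a product of single integrals:
Step 1: integral_0^3 x^2 dx = [x^3/3] from 0 to 3
     = 3^3/3 = 9
Step 2: integral_0^4 y^4 dy = [y^5/5] from 0 to 4
     = 4^5/5 = 204.8
Step 3: Double integral = 9 * 204.8 = 1843.2


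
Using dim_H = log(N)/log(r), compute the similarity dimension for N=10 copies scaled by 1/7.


For a self-similar set with N copies scaled by 1/r:
dim_H = log(N)/log(r) = log(10)/log(7)
= 2.302585/1.94591
= 1.183295


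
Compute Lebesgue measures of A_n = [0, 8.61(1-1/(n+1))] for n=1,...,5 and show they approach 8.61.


By continuity of measure from below: if A_n increases to A, then m(A_n) -> m(A).
Here A = [0, 8.61], so m(A) = 8.61
Step 1: a_1 = 8.61*(1 - 1/2) = 4.305, m(A_1) = 4.305
Step 2: a_2 = 8.61*(1 - 1/3) = 5.74, m(A_2) = 5.74
Step 3: a_3 = 8.61*(1 - 1/4) = 6.4575, m(A_3) = 6.4575
Step 4: a_4 = 8.61*(1 - 1/5) = 6.888, m(A_4) = 6.888
Step 5: a_5 = 8.61*(1 - 1/6) = 7.175, m(A_5) = 7.175
Limit: m(A_n) -> m([0,8.61]) = 8.61


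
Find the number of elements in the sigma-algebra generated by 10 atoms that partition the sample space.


Each element of the sigma-algebra is a union of some subset of the 10 atoms.
The number of such subsets is 2^10 = 1024.


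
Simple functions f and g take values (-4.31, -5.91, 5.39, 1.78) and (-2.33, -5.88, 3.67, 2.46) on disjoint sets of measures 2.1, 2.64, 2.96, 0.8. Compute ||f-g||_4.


Step 1: Compute differences f_i - g_i:
  -4.31 - -2.33 = -1.98
  -5.91 - -5.88 = -0.03
  5.39 - 3.67 = 1.72
  1.78 - 2.46 = -0.68
Step 2: Compute |diff|^4 * measure for each set:
  |-1.98|^4 * 2.1 = 15.369536 * 2.1 = 32.276026
  |-0.03|^4 * 2.64 = 8.100000e-07 * 2.64 = 2.138400e-06
  |1.72|^4 * 2.96 = 8.752131 * 2.96 = 25.906306
  |-0.68|^4 * 0.8 = 0.213814 * 0.8 = 0.171051
Step 3: Sum = 58.353386
Step 4: ||f-g||_4 = (58.353386)^(1/4) = 2.763863


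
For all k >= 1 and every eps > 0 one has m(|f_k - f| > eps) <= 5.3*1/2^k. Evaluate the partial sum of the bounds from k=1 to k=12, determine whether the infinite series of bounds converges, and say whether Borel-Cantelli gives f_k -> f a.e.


Step 1: List the terms 5.3*1/2^k for k = 1 to 12:
  k=1: 2.65
  k=2: 1.325
  k=3: 0.6625
  k=4: 0.33125
  k=5: 0.165625
  k=6: 0.082812
  k=7: 0.041406
  k=8: 0.020703
  k=9: 0.010352
  k=10: 0.005176
  k=11: 0.002588
  k=12: 0.001294
Step 2: Partial sum = 2.65 + 1.325 + 0.6625 + 0.33125 + 0.165625 + 0.082812 + 0.041406 + 0.020703 + 0.010352 + 0.005176 + 0.002588 + 0.001294
     = 5.298706
Step 3: The full series sum_(k>=1) 5.3*1/2^k converges (geometric series with ratio 1/2 < 1; a constant multiple of a convergent series converges).
Step 4: Fix eps > 0. Since sum_k m(|f_k - f| > eps) < infinity, the Borel-Cantelli lemma gives
        m(limsup_k {|f_k - f| > eps}) = 0, i.e. for a.e. x, |f_k(x) - f(x)| <= eps for all large k.
        Applying this with eps = 1/j for j = 1, 2, ... and intersecting the countably many full-measure sets,
        for a.e. x we get limsup_k |f_k(x) - f(x)| <= 1/j for every j, hence f_k -> f almost everywhere.
Conclusion: series converges; Borel-Cantelli yields f_k -> f a.e.


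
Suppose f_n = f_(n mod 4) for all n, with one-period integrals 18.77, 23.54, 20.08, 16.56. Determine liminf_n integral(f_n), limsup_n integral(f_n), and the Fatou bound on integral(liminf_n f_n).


The sequence (integral(f_n)) is periodic with period 4, repeating the values 18.77, 23.54, 20.08, 16.56 indefinitely.
Step 1: For a periodic sequence, every tail (a_m, a_(m+1), ...) contains all 4 period values infinitely often.
Step 2: Hence inf of every tail = min of the period values = min(18.77, 23.54, 20.08, 16.56) = 16.56.
        liminf_n integral(f_n) = sup over m of (inf of tail from m) = 16.56.
Step 3: Similarly sup of every tail = max of the period values = 23.54.
        limsup_n integral(f_n) = 23.54.
Step 4: Fatou's lemma: integral(liminf_n f_n) <= liminf_n integral(f_n) = 16.56.
        So the integral of the pointwise liminf is at most 16.56.


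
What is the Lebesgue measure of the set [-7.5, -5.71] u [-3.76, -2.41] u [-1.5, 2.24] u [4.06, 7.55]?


For pairwise disjoint intervals, m(union) = sum of lengths.
= (-5.71 - -7.5) + (-2.41 - -3.76) + (2.24 - -1.5) + (7.55 - 4.06)
= 1.79 + 1.35 + 3.74 + 3.49
= 10.37


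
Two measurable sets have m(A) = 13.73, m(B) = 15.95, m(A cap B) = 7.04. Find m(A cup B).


By inclusion-exclusion: m(A u B) = m(A) + m(B) - m(A n B)
= 13.73 + 15.95 - 7.04
= 22.64


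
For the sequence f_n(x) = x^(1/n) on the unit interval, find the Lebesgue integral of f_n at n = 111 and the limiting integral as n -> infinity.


At n = 111: f_111(x) = x^(1/111).
Step 1: integral(x^(1/111), 0, 1) = [x^(1/111+1) / (1/111+1)] from 0 to 1
     = 1 / (1/111 + 1) = 1 / ((111+1)/111) = 111/(111+1)
     = 111/112 = 0.991071
Step 2: As n -> infinity, f_n(x) = x^(1/n) -> 1 for x in (0,1], and f_n is increasing in n.
By MCT, lim_n integral(f_n) = integral(lim_n f_n) = integral(1, 0, 1) = 1.
Step 3: Verify convergence: 111/112 = 0.991071 -> 1


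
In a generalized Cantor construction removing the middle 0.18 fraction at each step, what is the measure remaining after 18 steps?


Step 1: At each step, fraction remaining = 1 - 0.18 = 0.82
Step 2: After 18 steps, measure = (0.82)^18
Result = 0.028096


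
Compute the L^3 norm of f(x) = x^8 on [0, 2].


Step 1: ||f||_3 = (integral_0^2 |x^8|^3 dx)^(1/3)
     = (integral_0^2 x^24 dx)^(1/3)
Step 2: integral_0^2 x^24 dx = [x^25/(25)] from 0 to 2 = 2^25/25
     = 33554432/25 = 1.342177e+06
Step 3: ||f||_3 = (1.342177e+06)^(1/3) = 110.307056


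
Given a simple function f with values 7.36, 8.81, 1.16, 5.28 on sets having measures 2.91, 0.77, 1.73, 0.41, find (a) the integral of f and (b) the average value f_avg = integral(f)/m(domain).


Step 1: Integral = sum(value_i * measure_i)
= 7.36*2.91 + 8.81*0.77 + 1.16*1.73 + 5.28*0.41
= 21.4176 + 6.7837 + 2.0068 + 2.1648
= 32.3729
Step 2: Total measure of domain = 2.91 + 0.77 + 1.73 + 0.41 = 5.82
Step 3: Average value = 32.3729 / 5.82 = 5.562354


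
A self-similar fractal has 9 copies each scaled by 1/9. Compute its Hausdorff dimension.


For a self-similar set with N copies scaled by 1/r:
dim_H = log(N)/log(r) = log(9)/log(9)
= 2.197225/2.197225
= 1


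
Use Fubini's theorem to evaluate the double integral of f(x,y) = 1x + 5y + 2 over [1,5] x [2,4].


By Fubini, integrate in x first, then y.
Step 1: Fix y, integrate over x in [1,5]:
  integral(1x + 5y + 2, x=1..5)
  = 1*(5^2 - 1^2)/2 + (5y + 2)*(5 - 1)
  = 12 + (5y + 2)*4
  = 12 + 20y + 8
  = 20 + 20y
Step 2: Integrate over y in [2,4]:
  integral(20 + 20y, y=2..4)
  = 20*2 + 20*(4^2 - 2^2)/2
  = 40 + 120
  = 160


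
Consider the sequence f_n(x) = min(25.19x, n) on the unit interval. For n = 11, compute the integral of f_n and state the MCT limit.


f(x) = 25.19x on [0,1]; f_n(x) = min(25.19x, n). At n = 11:
Step 1: f(x) reaches 11 at x = 11/25.19 = 0.436681
Step 2: integral(f_11) = integral(25.19x, 0, 0.436681) + integral(11, 0.436681, 1)
       = 25.19*0.436681^2/2 + 11*(1 - 0.436681)
       = 2.401747 + 6.196507
       = 8.598253
Step 3: As n -> infinity, f_n increases to f, so by MCT integral(f_n) -> integral(f) = 25.19/2 = 12.595.
Convergence: integral(f_11) = 8.598253 -> 12.595 as n -> infinity


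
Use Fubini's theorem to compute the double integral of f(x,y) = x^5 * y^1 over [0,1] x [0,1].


By Fubini's theorem, the double integral factors as a product of single integrals:
Step 1: integral_0^1 x^5 dx = [x^6/6] from 0 to 1
     = 1^6/6 = 0.166667
Step 2: integral_0^1 y^1 dy = [y^2/2] from 0 to 1
     = 1^2/2 = 0.5
Step 3: Double integral = 0.166667 * 0.5 = 0.083333


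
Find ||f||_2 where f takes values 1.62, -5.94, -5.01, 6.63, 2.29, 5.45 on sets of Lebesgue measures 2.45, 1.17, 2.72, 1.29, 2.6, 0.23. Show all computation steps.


Step 1: Compute |f_i|^2 for each value:
  |1.62|^2 = 2.6244
  |-5.94|^2 = 35.2836
  |-5.01|^2 = 25.1001
  |6.63|^2 = 43.9569
  |2.29|^2 = 5.2441
  |5.45|^2 = 29.7025
Step 2: Multiply by measures and sum:
  2.6244 * 2.45 = 6.42978
  35.2836 * 1.17 = 41.281812
  25.1001 * 2.72 = 68.272272
  43.9569 * 1.29 = 56.704401
  5.2441 * 2.6 = 13.63466
  29.7025 * 0.23 = 6.831575
Sum = 6.42978 + 41.281812 + 68.272272 + 56.704401 + 13.63466 + 6.831575 = 193.1545
Step 3: Take the p-th root:
||f||_2 = (193.1545)^(1/2) = 13.898003


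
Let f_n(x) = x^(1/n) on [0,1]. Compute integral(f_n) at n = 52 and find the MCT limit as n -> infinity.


At n = 52: f_52(x) = x^(1/52).
Step 1: integral(x^(1/52), 0, 1) = [x^(1/52+1) / (1/52+1)] from 0 to 1
     = 1 / (1/52 + 1) = 1 / ((52+1)/52) = 52/(52+1)
     = 52/53 = 0.981132
Step 2: As n -> infinity, f_n(x) = x^(1/n) -> 1 for x in (0,1], and f_n is increasing in n.
By MCT, lim_n integral(f_n) = integral(lim_n f_n) = integral(1, 0, 1) = 1.
Step 3: Verify convergence: 52/53 = 0.981132 -> 1


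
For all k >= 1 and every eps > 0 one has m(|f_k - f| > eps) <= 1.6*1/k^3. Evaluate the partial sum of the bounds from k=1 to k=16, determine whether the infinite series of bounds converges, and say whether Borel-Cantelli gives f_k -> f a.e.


Step 1: List the terms 1.6*1/k^3 for k = 1 to 16:
  k=1: 1.6
  k=2: 0.2
  k=3: 0.059259
  k=4: 0.025
  k=5: 0.0128
  k=6: 0.007407
  k=7: 0.004665
  k=8: 0.003125
  k=9: 0.002195
  k=10: 0.0016
  k=11: 0.001202
  k=12: 9.259259e-04
  k=13: 7.282658e-04
  k=14: 5.830904e-04
  k=15: 4.740741e-04
  k=16: 3.906250e-04
Step 2: Partial sum = 1.6 + 0.2 + 0.059259 + 0.025 + 0.0128 + 0.007407 + 0.004665 + 0.003125 + 0.002195 + 0.0016 + 0.001202 + 9.259259e-04 + 7.282658e-04 + 5.830904e-04 + 4.740741e-04 + 3.906250e-04
     = 1.920355
Step 3: The full series sum_(k>=1) 1.6*1/k^3 converges (p-series with p = 3 > 1; a constant multiple of a convergent series converges).
Step 4: Fix eps > 0. Since sum_k m(|f_k - f| > eps) < infinity, the Borel-Cantelli lemma gives
        m(limsup_k {|f_k - f| > eps}) = 0, i.e. for a.e. x, |f_k(x) - f(x)| <= eps for all large k.
        Applying this with eps = 1/j for j = 1, 2, ... and intersecting the countably many full-measure sets,
        for a.e. x we get limsup_k |f_k(x) - f(x)| <= 1/j for every j, hence f_k -> f almost everywhere.
Conclusion: series converges; Borel-Cantelli yields f_k -> f a.e.


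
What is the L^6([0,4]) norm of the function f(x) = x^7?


Step 1: ||f||_6 = (integral_0^4 |x^7|^6 dx)^(1/6)
     = (integral_0^4 x^42 dx)^(1/6)
Step 2: integral_0^4 x^42 dx = [x^43/(43)] from 0 to 4 = 4^43/43
     = 77371252455336267181195264/43 = 1.799331e+24
Step 3: ||f||_6 = (1.799331e+24)^(1/6) = 11028.552847


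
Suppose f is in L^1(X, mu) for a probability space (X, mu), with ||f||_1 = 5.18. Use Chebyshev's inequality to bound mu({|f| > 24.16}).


Chebyshev/Markov inequality: mu(|f| > eps) <= (||f||_p / eps)^p
Step 1: ||f||_1 / eps = 5.18 / 24.16 = 0.214404
Step 2: Raise to power p = 1:
  (0.214404)^1 = 0.214404
Step 3: Therefore mu(|f| > 24.16) <= 0.214404


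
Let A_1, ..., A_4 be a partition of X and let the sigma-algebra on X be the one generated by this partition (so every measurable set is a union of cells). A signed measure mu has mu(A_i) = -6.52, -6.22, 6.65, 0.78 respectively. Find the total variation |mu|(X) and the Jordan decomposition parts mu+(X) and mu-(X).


Step 1: Every measurable set is a union of atoms (the cells / points), so a Hahn decomposition is
  obtained by grouping atoms by sign: P = union of atoms with mu > 0, N = union of the remaining atoms.
  Atoms in P (indices): 3, 4;  atoms in N (indices): 1, 2
  Positive values: 6.65, 0.78
  Negative values: -6.52, -6.22
Step 2: mu+(X) = mu(P) = sum of positive atom values = 7.43
Step 3: mu-(X) = -mu(N) = sum of |negative atom values| = 12.74
Step 4: |mu|(X) = mu+(X) + mu-(X) = 7.43 + 12.74 = 20.17


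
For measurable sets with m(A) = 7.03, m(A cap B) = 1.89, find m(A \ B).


m(A \ B) = m(A) - m(A n B)
= 7.03 - 1.89
= 5.14


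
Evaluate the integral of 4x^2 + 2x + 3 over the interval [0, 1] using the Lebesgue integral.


The Lebesgue integral of a Riemann-integrable function agrees with the Riemann integral.
Antiderivative F(x) = (4/3)x^3 + (2/2)x^2 + 3x
F(1) = (4/3)*1^3 + (2/2)*1^2 + 3*1
     = (4/3)*1 + (2/2)*1 + 3*1
     = 1.333333 + 1 + 3
     = 5.333333
F(0) = 0.0
Integral = F(1) - F(0) = 5.333333 - 0.0 = 5.333333


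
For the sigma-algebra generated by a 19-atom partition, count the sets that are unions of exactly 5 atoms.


Each element of F is a union of some subset of the 19 atoms.
Elements that are unions of exactly 5 atoms correspond to 5-element subsets of the 19 atoms.
Count = C(19, 5) = 19! / (5! * 14!) = 11628.


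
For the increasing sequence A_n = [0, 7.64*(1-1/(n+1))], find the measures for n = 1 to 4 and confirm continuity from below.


By continuity of measure from below: if A_n increases to A, then m(A_n) -> m(A).
Here A = [0, 7.64], so m(A) = 7.64
Step 1: a_1 = 7.64*(1 - 1/2) = 3.82, m(A_1) = 3.82
Step 2: a_2 = 7.64*(1 - 1/3) = 5.0933, m(A_2) = 5.0933
Step 3: a_3 = 7.64*(1 - 1/4) = 5.73, m(A_3) = 5.73
Step 4: a_4 = 7.64*(1 - 1/5) = 6.112, m(A_4) = 6.112
Limit: m(A_n) -> m([0,7.64]) = 7.64


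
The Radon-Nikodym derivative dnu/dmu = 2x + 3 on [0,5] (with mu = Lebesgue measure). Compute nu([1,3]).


nu(A) = integral_A (dnu/dmu) dmu = integral_1^3 (2x + 3) dx
Step 1: Antiderivative F(x) = (2/2)x^2 + 3x
Step 2: F(3) = (2/2)*3^2 + 3*3 = 9 + 9 = 18
Step 3: F(1) = (2/2)*1^2 + 3*1 = 1 + 3 = 4
Step 4: nu([1,3]) = F(3) - F(1) = 18 - 4 = 14


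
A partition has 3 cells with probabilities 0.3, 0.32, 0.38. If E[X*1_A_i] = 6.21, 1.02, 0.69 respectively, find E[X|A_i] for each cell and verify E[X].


For each cell A_i: E[X|A_i] = E[X*1_A_i] / P(A_i)
Step 1: E[X|A_1] = 6.21 / 0.3 = 20.7
Step 2: E[X|A_2] = 1.02 / 0.32 = 3.1875
Step 3: E[X|A_3] = 0.69 / 0.38 = 1.815789
Verification: E[X] = sum E[X*1_A_i] = 6.21 + 1.02 + 0.69 = 7.92


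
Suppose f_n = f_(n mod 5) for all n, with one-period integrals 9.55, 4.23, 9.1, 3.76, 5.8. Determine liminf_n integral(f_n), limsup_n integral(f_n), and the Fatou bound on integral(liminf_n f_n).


The sequence (integral(f_n)) is periodic with period 5, repeating the values 9.55, 4.23, 9.1, 3.76, 5.8 indefinitely.
Step 1: For a periodic sequence, every tail (a_m, a_(m+1), ...) contains all 5 period values infinitely often.
Step 2: Hence inf of every tail = min of the period values = min(9.55, 4.23, 9.1, 3.76, 5.8) = 3.76.
        liminf_n integral(f_n) = sup over m of (inf of tail from m) = 3.76.
Step 3: Similarly sup of every tail = max of the period values = 9.55.
        limsup_n integral(f_n) = 9.55.
Step 4: Fatou's lemma: integral(liminf_n f_n) <= liminf_n integral(f_n) = 3.76.
        So the integral of the pointwise liminf is at most 3.76.


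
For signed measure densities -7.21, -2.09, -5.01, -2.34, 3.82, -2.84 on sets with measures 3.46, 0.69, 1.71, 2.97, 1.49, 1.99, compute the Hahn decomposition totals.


Step 1: Compute signed measure on each set:
  Set 1: -7.21 * 3.46 = -24.9466
  Set 2: -2.09 * 0.69 = -1.4421
  Set 3: -5.01 * 1.71 = -8.5671
  Set 4: -2.34 * 2.97 = -6.9498
  Set 5: 3.82 * 1.49 = 5.6918
  Set 6: -2.84 * 1.99 = -5.6516
Step 2: Total signed measure = (-24.9466) + (-1.4421) + (-8.5671) + (-6.9498) + (5.6918) + (-5.6516)
     = -41.8654
Step 3: Positive part mu+(X) = sum of positive contributions = 5.6918
Step 4: Negative part mu-(X) = |sum of negative contributions| = 47.5572


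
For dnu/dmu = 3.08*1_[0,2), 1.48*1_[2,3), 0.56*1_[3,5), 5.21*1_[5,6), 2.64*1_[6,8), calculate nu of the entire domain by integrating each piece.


Integrate each piece of the Radon-Nikodym derivative:
Step 1: integral_0^2 3.08 dx = 3.08*(2-0) = 3.08*2 = 6.16
Step 2: integral_2^3 1.48 dx = 1.48*(3-2) = 1.48*1 = 1.48
Step 3: integral_3^5 0.56 dx = 0.56*(5-3) = 0.56*2 = 1.12
Step 4: integral_5^6 5.21 dx = 5.21*(6-5) = 5.21*1 = 5.21
Step 5: integral_6^8 2.64 dx = 2.64*(8-6) = 2.64*2 = 5.28
Total: 6.16 + 1.48 + 1.12 + 5.21 + 5.28 = 19.25


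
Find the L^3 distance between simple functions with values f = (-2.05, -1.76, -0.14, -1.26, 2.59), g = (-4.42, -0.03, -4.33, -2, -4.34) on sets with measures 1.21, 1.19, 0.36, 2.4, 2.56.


Step 1: Compute differences f_i - g_i:
  -2.05 - -4.42 = 2.37
  -1.76 - -0.03 = -1.73
  -0.14 - -4.33 = 4.19
  -1.26 - -2 = 0.74
  2.59 - -4.34 = 6.93
Step 2: Compute |diff|^3 * measure for each set:
  |2.37|^3 * 1.21 = 13.312053 * 1.21 = 16.107584
  |-1.73|^3 * 1.19 = 5.177717 * 1.19 = 6.161483
  |4.19|^3 * 0.36 = 73.560059 * 0.36 = 26.481621
  |0.74|^3 * 2.4 = 0.405224 * 2.4 = 0.972538
  |6.93|^3 * 2.56 = 332.812557 * 2.56 = 852.000146
Step 3: Sum = 901.723372
Step 4: ||f-g||_3 = (901.723372)^(1/3) = 9.661053


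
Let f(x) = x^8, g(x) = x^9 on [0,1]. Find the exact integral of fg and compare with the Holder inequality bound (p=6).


Step 1: Exact integral of f*g = integral(x^17, 0, 1) = 1/18
     = 0.055556
Step 2: Holder bound with p=6, q=1.2:
  ||f||_p = (integral x^48 dx)^(1/6) = (1/49)^(1/6) = 0.522758
  ||g||_q = (integral x^10.8 dx)^(1/1.2) = (1/11.8)^(1/1.2) = 0.127869
Step 3: Holder bound = ||f||_p * ||g||_q = 0.522758 * 0.127869 = 0.066844
Verification: 0.055556 <= 0.066844 (Holder holds)


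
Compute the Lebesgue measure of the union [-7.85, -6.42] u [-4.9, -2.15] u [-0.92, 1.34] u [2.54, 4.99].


For pairwise disjoint intervals, m(union) = sum of lengths.
= (-6.42 - -7.85) + (-2.15 - -4.9) + (1.34 - -0.92) + (4.99 - 2.54)
= 1.43 + 2.75 + 2.26 + 2.45
= 8.89


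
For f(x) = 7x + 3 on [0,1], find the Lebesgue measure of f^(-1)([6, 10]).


f^(-1)([6, 10]) = {x : 6 <= 7x + 3 <= 10}
Solving: (6 - 3)/7 <= x <= (10 - 3)/7
= [0.428571, 1]
Intersecting with [0,1]: [0.428571, 1]
Measure = 1 - 0.428571 = 0.571429


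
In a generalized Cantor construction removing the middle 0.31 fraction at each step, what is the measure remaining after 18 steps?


Step 1: At each step, fraction remaining = 1 - 0.31 = 0.69
Step 2: After 18 steps, measure = (0.69)^18
Result = 0.001257


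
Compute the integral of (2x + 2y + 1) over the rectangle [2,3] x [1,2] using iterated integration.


By Fubini, integrate in x first, then y.
Step 1: Fix y, integrate over x in [2,3]:
  integral(2x + 2y + 1, x=2..3)
  = 2*(3^2 - 2^2)/2 + (2y + 1)*(3 - 2)
  = 5 + (2y + 1)*1
  = 5 + 2y + 1
  = 6 + 2y
Step 2: Integrate over y in [1,2]:
  integral(6 + 2y, y=1..2)
  = 6*1 + 2*(2^2 - 1^2)/2
  = 6 + 3
  = 9


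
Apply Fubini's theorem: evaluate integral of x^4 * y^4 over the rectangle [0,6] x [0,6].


By Fubini's theorem, the double integral factors as a product of single integrals:
Step 1: integral_0^6 x^4 dx = [x^5/5] from 0 to 6
     = 6^5/5 = 1555.2
Step 2: integral_0^6 y^4 dy = [y^5/5] from 0 to 6
     = 6^5/5 = 1555.2
Step 3: Double integral = 1555.2 * 1555.2 = 2.418647e+06


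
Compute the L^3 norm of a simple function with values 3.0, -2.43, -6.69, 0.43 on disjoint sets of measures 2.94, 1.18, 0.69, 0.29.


Step 1: Compute |f_i|^3 for each value:
  |3.0|^3 = 27
  |-2.43|^3 = 14.348907
  |-6.69|^3 = 299.418309
  |0.43|^3 = 0.079507
Step 2: Multiply by measures and sum:
  27 * 2.94 = 79.38
  14.348907 * 1.18 = 16.93171
  299.418309 * 0.69 = 206.598633
  0.079507 * 0.29 = 0.023057
Sum = 79.38 + 16.93171 + 206.598633 + 0.023057 = 302.933401
Step 3: Take the p-th root:
||f||_3 = (302.933401)^(1/3) = 6.716078


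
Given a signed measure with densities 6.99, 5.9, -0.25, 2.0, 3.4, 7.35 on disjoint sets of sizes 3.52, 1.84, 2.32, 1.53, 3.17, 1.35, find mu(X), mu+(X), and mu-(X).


Step 1: Compute signed measure on each set:
  Set 1: 6.99 * 3.52 = 24.6048
  Set 2: 5.9 * 1.84 = 10.856
  Set 3: -0.25 * 2.32 = -0.58
  Set 4: 2.0 * 1.53 = 3.06
  Set 5: 3.4 * 3.17 = 10.778
  Set 6: 7.35 * 1.35 = 9.9225
Step 2: Total signed measure = (24.6048) + (10.856) + (-0.58) + (3.06) + (10.778) + (9.9225)
     = 58.6413
Step 3: Positive part mu+(X) = sum of positive contributions = 59.2213
Step 4: Negative part mu-(X) = |sum of negative contributions| = 0.58


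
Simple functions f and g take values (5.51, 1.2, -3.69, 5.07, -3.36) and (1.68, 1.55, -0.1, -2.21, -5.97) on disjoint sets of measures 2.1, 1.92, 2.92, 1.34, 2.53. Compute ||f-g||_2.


Step 1: Compute differences f_i - g_i:
  5.51 - 1.68 = 3.83
  1.2 - 1.55 = -0.35
  -3.69 - -0.1 = -3.59
  5.07 - -2.21 = 7.28
  -3.36 - -5.97 = 2.61
Step 2: Compute |diff|^2 * measure for each set:
  |3.83|^2 * 2.1 = 14.6689 * 2.1 = 30.80469
  |-0.35|^2 * 1.92 = 0.1225 * 1.92 = 0.2352
  |-3.59|^2 * 2.92 = 12.8881 * 2.92 = 37.633252
  |7.28|^2 * 1.34 = 52.9984 * 1.34 = 71.017856
  |2.61|^2 * 2.53 = 6.8121 * 2.53 = 17.234613
Step 3: Sum = 156.925611
Step 4: ||f-g||_2 = (156.925611)^(1/2) = 12.526995


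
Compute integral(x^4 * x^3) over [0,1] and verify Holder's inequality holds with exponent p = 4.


Step 1: Exact integral of f*g = integral(x^7, 0, 1) = 1/8
     = 0.125
Step 2: Holder bound with p=4, q=1.333333:
  ||f||_p = (integral x^16 dx)^(1/4) = (1/17)^(1/4) = 0.492479
  ||g||_q = (integral x^4 dx)^(1/1.333333) = (1/5)^(1/1.333333) = 0.29907
Step 3: Holder bound = ||f||_p * ||g||_q = 0.492479 * 0.29907 = 0.147286
Verification: 0.125 <= 0.147286 (Holder holds)


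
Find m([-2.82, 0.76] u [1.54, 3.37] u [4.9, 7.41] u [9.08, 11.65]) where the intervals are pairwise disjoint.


For pairwise disjoint intervals, m(union) = sum of lengths.
= (0.76 - -2.82) + (3.37 - 1.54) + (7.41 - 4.9) + (11.65 - 9.08)
= 3.58 + 1.83 + 2.51 + 2.57
= 10.49


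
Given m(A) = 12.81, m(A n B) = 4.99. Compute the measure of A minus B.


m(A \ B) = m(A) - m(A n B)
= 12.81 - 4.99
= 7.82


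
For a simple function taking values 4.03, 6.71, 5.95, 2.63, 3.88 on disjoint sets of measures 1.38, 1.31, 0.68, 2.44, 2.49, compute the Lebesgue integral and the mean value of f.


Step 1: Integral = sum(value_i * measure_i)
= 4.03*1.38 + 6.71*1.31 + 5.95*0.68 + 2.63*2.44 + 3.88*2.49
= 5.5614 + 8.7901 + 4.046 + 6.4172 + 9.6612
= 34.4759
Step 2: Total measure of domain = 1.38 + 1.31 + 0.68 + 2.44 + 2.49 = 8.3
Step 3: Average value = 34.4759 / 8.3 = 4.153723


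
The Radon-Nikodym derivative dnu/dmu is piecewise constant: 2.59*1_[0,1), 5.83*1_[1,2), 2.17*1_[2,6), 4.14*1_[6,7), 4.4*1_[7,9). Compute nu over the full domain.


Integrate each piece of the Radon-Nikodym derivative:
Step 1: integral_0^1 2.59 dx = 2.59*(1-0) = 2.59*1 = 2.59
Step 2: integral_1^2 5.83 dx = 5.83*(2-1) = 5.83*1 = 5.83
Step 3: integral_2^6 2.17 dx = 2.17*(6-2) = 2.17*4 = 8.68
Step 4: integral_6^7 4.14 dx = 4.14*(7-6) = 4.14*1 = 4.14
Step 5: integral_7^9 4.4 dx = 4.4*(9-7) = 4.4*2 = 8.8
Total: 2.59 + 5.83 + 8.68 + 4.14 + 8.8 = 30.04


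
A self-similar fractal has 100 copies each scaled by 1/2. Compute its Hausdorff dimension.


For a self-similar set with N copies scaled by 1/r:
dim_H = log(N)/log(r) = log(100)/log(2)
= 4.60517/0.693147
= 6.643856


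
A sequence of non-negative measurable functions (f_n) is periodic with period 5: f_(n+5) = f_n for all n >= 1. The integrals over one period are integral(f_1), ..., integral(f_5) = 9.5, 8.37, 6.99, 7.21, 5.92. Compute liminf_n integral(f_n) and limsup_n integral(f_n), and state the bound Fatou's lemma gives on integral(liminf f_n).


The sequence (integral(f_n)) is periodic with period 5, repeating the values 9.5, 8.37, 6.99, 7.21, 5.92 indefinitely.
Step 1: For a periodic sequence, every tail (a_m, a_(m+1), ...) contains all 5 period values infinitely often.
Step 2: Hence inf of every tail = min of the period values = min(9.5, 8.37, 6.99, 7.21, 5.92) = 5.92.
        liminf_n integral(f_n) = sup over m of (inf of tail from m) = 5.92.
Step 3: Similarly sup of every tail = max of the period values = 9.5.
        limsup_n integral(f_n) = 9.5.
Step 4: Fatou's lemma: integral(liminf_n f_n) <= liminf_n integral(f_n) = 5.92.
        So the integral of the pointwise liminf is at most 5.92.


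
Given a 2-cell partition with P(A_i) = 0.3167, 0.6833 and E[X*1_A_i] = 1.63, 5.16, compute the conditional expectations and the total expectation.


For each cell A_i: E[X|A_i] = E[X*1_A_i] / P(A_i)
Step 1: E[X|A_1] = 1.63 / 0.3167 = 5.146827
Step 2: E[X|A_2] = 5.16 / 0.6833 = 7.551588
Verification: E[X] = sum E[X*1_A_i] = 1.63 + 5.16 = 6.79


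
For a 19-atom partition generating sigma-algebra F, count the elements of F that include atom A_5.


Each element of F is a union of some subset S of the 19 atoms.
The element contains A_5 iff A_5 is in S.
So we count subsets S of {A_1,...,A_19} with A_5 in S: choose freely among the other 18 atoms.
Count = 2^(19-1) = 2^18 = 262144.


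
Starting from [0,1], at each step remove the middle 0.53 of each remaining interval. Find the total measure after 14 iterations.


Step 1: At each step, fraction remaining = 1 - 0.53 = 0.47
Step 2: After 14 steps, measure = (0.47)^14
Result = 2.566670e-05


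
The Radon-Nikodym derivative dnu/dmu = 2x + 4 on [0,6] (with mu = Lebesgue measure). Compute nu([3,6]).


nu(A) = integral_A (dnu/dmu) dmu = integral_3^6 (2x + 4) dx
Step 1: Antiderivative F(x) = (2/2)x^2 + 4x
Step 2: F(6) = (2/2)*6^2 + 4*6 = 36 + 24 = 60
Step 3: F(3) = (2/2)*3^2 + 4*3 = 9 + 12 = 21
Step 4: nu([3,6]) = F(6) - F(3) = 60 - 21 = 39


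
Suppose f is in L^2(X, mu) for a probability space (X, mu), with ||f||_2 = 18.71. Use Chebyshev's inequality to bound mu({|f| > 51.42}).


Chebyshev/Markov inequality: mu(|f| > eps) <= (||f||_p / eps)^p
Step 1: ||f||_2 / eps = 18.71 / 51.42 = 0.363866
Step 2: Raise to power p = 2:
  (0.363866)^2 = 0.132399
Step 3: Therefore mu(|f| > 51.42) <= 0.132399


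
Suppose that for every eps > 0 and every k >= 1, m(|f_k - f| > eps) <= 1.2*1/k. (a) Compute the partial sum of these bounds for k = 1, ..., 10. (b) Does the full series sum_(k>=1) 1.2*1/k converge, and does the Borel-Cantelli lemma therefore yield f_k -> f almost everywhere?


Step 1: List the terms 1.2*1/k for k = 1 to 10:
  k=1: 1.2
  k=2: 0.6
  k=3: 0.4
  k=4: 0.3
  k=5: 0.24
  k=6: 0.2
  k=7: 0.171429
  k=8: 0.15
  k=9: 0.133333
  k=10: 0.12
Step 2: Partial sum = 1.2 + 0.6 + 0.4 + 0.3 + 0.24 + 0.2 + 0.171429 + 0.15 + 0.133333 + 0.12
     = 3.514762
Step 3: The full series sum_(k>=1) 1.2*1/k diverges (harmonic series, p = 1; a nonzero constant multiple of a divergent series diverges).
Step 4: The (first) Borel-Cantelli lemma requires a summable sequence of measures, so it does not apply here;
        from this bound alone no conclusion about a.e. convergence can be drawn (convergence in measure still
        gives an a.e.-convergent subsequence, but not a.e. convergence of the whole sequence).
Conclusion: series diverges; Borel-Cantelli is inconclusive about a.e. convergence of f_k.


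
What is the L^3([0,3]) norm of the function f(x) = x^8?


Step 1: ||f||_3 = (integral_0^3 |x^8|^3 dx)^(1/3)
     = (integral_0^3 x^24 dx)^(1/3)
Step 2: integral_0^3 x^24 dx = [x^25/(25)] from 0 to 3 = 3^25/25
     = 847288609443/25 = 3.389154e+10
Step 3: ||f||_3 = (3.389154e+10)^(1/3) = 3236.163484


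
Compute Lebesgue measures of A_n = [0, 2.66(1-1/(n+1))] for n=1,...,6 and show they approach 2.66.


By continuity of measure from below: if A_n increases to A, then m(A_n) -> m(A).
Here A = [0, 2.66], so m(A) = 2.66
Step 1: a_1 = 2.66*(1 - 1/2) = 1.33, m(A_1) = 1.33
Step 2: a_2 = 2.66*(1 - 1/3) = 1.7733, m(A_2) = 1.7733
Step 3: a_3 = 2.66*(1 - 1/4) = 1.995, m(A_3) = 1.995
Step 4: a_4 = 2.66*(1 - 1/5) = 2.128, m(A_4) = 2.128
Step 5: a_5 = 2.66*(1 - 1/6) = 2.2167, m(A_5) = 2.2167
Step 6: a_6 = 2.66*(1 - 1/7) = 2.28, m(A_6) = 2.28
Limit: m(A_n) -> m([0,2.66]) = 2.66


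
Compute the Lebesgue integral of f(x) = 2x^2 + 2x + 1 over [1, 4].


The Lebesgue integral of a Riemann-integrable function agrees with the Riemann integral.
Antiderivative F(x) = (2/3)x^3 + (2/2)x^2 + 1x
F(4) = (2/3)*4^3 + (2/2)*4^2 + 1*4
     = (2/3)*64 + (2/2)*16 + 1*4
     = 42.666667 + 16 + 4
     = 62.666667
F(1) = 2.666667
Integral = F(4) - F(1) = 62.666667 - 2.666667 = 60


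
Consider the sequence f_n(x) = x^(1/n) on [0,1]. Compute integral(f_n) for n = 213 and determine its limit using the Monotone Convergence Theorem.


At n = 213: f_213(x) = x^(1/213).
Step 1: integral(x^(1/213), 0, 1) = [x^(1/213+1) / (1/213+1)] from 0 to 1
     = 1 / (1/213 + 1) = 1 / ((213+1)/213) = 213/(213+1)
     = 213/214 = 0.995327
Step 2: As n -> infinity, f_n(x) = x^(1/n) -> 1 for x in (0,1], and f_n is increasing in n.
By MCT, lim_n integral(f_n) = integral(lim_n f_n) = integral(1, 0, 1) = 1.
Step 3: Verify convergence: 213/214 = 0.995327 -> 1
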